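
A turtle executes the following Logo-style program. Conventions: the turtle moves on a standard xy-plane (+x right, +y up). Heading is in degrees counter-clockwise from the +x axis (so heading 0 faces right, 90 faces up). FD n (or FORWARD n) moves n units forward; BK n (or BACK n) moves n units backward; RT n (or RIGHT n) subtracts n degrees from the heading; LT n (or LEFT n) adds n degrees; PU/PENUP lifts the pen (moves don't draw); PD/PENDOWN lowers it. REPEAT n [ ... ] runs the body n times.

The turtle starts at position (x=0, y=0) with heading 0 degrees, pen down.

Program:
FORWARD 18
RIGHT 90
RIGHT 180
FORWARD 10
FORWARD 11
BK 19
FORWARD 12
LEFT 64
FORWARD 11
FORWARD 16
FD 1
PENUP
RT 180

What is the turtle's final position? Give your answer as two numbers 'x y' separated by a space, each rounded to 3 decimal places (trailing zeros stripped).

Answer: -7.166 26.274

Derivation:
Executing turtle program step by step:
Start: pos=(0,0), heading=0, pen down
FD 18: (0,0) -> (18,0) [heading=0, draw]
RT 90: heading 0 -> 270
RT 180: heading 270 -> 90
FD 10: (18,0) -> (18,10) [heading=90, draw]
FD 11: (18,10) -> (18,21) [heading=90, draw]
BK 19: (18,21) -> (18,2) [heading=90, draw]
FD 12: (18,2) -> (18,14) [heading=90, draw]
LT 64: heading 90 -> 154
FD 11: (18,14) -> (8.113,18.822) [heading=154, draw]
FD 16: (8.113,18.822) -> (-6.267,25.836) [heading=154, draw]
FD 1: (-6.267,25.836) -> (-7.166,26.274) [heading=154, draw]
PU: pen up
RT 180: heading 154 -> 334
Final: pos=(-7.166,26.274), heading=334, 8 segment(s) drawn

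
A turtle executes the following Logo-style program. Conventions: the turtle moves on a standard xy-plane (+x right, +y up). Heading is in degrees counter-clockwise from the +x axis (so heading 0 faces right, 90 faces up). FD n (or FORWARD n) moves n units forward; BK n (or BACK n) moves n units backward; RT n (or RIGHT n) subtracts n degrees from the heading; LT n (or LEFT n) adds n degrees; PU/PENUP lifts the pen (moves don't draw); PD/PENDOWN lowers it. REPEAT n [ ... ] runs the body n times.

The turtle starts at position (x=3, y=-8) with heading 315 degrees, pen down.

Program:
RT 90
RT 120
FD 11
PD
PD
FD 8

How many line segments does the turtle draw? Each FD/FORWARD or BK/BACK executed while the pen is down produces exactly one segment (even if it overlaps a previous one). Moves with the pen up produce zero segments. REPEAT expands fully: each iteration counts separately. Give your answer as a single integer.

Executing turtle program step by step:
Start: pos=(3,-8), heading=315, pen down
RT 90: heading 315 -> 225
RT 120: heading 225 -> 105
FD 11: (3,-8) -> (0.153,2.625) [heading=105, draw]
PD: pen down
PD: pen down
FD 8: (0.153,2.625) -> (-1.918,10.353) [heading=105, draw]
Final: pos=(-1.918,10.353), heading=105, 2 segment(s) drawn
Segments drawn: 2

Answer: 2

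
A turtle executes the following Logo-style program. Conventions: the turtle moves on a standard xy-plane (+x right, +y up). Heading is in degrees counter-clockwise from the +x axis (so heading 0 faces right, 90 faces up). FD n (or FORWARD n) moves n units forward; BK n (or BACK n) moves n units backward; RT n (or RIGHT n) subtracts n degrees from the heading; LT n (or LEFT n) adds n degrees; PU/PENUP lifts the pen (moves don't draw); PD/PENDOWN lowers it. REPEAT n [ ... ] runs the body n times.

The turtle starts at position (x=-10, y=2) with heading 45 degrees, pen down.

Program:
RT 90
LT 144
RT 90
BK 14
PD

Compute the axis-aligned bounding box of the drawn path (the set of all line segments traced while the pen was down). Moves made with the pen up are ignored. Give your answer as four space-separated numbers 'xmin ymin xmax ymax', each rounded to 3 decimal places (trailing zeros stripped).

Answer: -23.828 -0.19 -10 2

Derivation:
Executing turtle program step by step:
Start: pos=(-10,2), heading=45, pen down
RT 90: heading 45 -> 315
LT 144: heading 315 -> 99
RT 90: heading 99 -> 9
BK 14: (-10,2) -> (-23.828,-0.19) [heading=9, draw]
PD: pen down
Final: pos=(-23.828,-0.19), heading=9, 1 segment(s) drawn

Segment endpoints: x in {-23.828, -10}, y in {-0.19, 2}
xmin=-23.828, ymin=-0.19, xmax=-10, ymax=2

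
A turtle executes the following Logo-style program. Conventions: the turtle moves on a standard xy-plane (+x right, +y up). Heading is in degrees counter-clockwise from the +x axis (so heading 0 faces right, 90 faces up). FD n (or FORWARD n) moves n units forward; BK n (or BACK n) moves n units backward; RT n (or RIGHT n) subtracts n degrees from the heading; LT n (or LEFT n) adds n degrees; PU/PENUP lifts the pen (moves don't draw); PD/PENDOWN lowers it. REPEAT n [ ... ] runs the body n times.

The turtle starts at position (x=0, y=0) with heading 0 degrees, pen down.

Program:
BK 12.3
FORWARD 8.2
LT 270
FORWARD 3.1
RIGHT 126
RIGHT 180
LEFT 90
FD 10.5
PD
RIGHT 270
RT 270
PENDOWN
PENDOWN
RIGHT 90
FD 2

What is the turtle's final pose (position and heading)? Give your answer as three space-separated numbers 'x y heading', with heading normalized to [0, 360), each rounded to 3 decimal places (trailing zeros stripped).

Executing turtle program step by step:
Start: pos=(0,0), heading=0, pen down
BK 12.3: (0,0) -> (-12.3,0) [heading=0, draw]
FD 8.2: (-12.3,0) -> (-4.1,0) [heading=0, draw]
LT 270: heading 0 -> 270
FD 3.1: (-4.1,0) -> (-4.1,-3.1) [heading=270, draw]
RT 126: heading 270 -> 144
RT 180: heading 144 -> 324
LT 90: heading 324 -> 54
FD 10.5: (-4.1,-3.1) -> (2.072,5.395) [heading=54, draw]
PD: pen down
RT 270: heading 54 -> 144
RT 270: heading 144 -> 234
PD: pen down
PD: pen down
RT 90: heading 234 -> 144
FD 2: (2.072,5.395) -> (0.454,6.57) [heading=144, draw]
Final: pos=(0.454,6.57), heading=144, 5 segment(s) drawn

Answer: 0.454 6.57 144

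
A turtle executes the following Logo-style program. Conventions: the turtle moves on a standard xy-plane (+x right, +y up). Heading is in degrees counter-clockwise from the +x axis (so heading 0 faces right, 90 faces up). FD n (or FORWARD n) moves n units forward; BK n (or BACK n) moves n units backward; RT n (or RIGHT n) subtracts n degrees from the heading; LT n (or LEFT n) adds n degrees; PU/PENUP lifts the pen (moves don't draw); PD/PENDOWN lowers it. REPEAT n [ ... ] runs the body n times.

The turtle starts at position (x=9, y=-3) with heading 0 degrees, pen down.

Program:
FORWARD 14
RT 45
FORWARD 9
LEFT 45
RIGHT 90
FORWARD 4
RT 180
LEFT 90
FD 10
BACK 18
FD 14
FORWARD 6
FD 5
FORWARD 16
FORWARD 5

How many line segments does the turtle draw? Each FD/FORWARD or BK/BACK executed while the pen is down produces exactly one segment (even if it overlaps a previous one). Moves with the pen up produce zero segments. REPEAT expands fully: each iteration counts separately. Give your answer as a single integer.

Executing turtle program step by step:
Start: pos=(9,-3), heading=0, pen down
FD 14: (9,-3) -> (23,-3) [heading=0, draw]
RT 45: heading 0 -> 315
FD 9: (23,-3) -> (29.364,-9.364) [heading=315, draw]
LT 45: heading 315 -> 0
RT 90: heading 0 -> 270
FD 4: (29.364,-9.364) -> (29.364,-13.364) [heading=270, draw]
RT 180: heading 270 -> 90
LT 90: heading 90 -> 180
FD 10: (29.364,-13.364) -> (19.364,-13.364) [heading=180, draw]
BK 18: (19.364,-13.364) -> (37.364,-13.364) [heading=180, draw]
FD 14: (37.364,-13.364) -> (23.364,-13.364) [heading=180, draw]
FD 6: (23.364,-13.364) -> (17.364,-13.364) [heading=180, draw]
FD 5: (17.364,-13.364) -> (12.364,-13.364) [heading=180, draw]
FD 16: (12.364,-13.364) -> (-3.636,-13.364) [heading=180, draw]
FD 5: (-3.636,-13.364) -> (-8.636,-13.364) [heading=180, draw]
Final: pos=(-8.636,-13.364), heading=180, 10 segment(s) drawn
Segments drawn: 10

Answer: 10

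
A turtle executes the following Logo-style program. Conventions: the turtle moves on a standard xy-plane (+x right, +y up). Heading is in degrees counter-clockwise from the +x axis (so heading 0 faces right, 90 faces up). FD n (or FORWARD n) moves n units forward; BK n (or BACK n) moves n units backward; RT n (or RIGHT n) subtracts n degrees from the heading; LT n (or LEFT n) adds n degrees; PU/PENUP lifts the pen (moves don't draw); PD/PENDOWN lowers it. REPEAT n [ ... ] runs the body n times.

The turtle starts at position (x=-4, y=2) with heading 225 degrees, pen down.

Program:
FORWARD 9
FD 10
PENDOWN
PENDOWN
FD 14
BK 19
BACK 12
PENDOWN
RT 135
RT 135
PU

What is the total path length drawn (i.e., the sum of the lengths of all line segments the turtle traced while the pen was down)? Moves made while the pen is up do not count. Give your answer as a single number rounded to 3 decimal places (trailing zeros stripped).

Answer: 64

Derivation:
Executing turtle program step by step:
Start: pos=(-4,2), heading=225, pen down
FD 9: (-4,2) -> (-10.364,-4.364) [heading=225, draw]
FD 10: (-10.364,-4.364) -> (-17.435,-11.435) [heading=225, draw]
PD: pen down
PD: pen down
FD 14: (-17.435,-11.435) -> (-27.335,-21.335) [heading=225, draw]
BK 19: (-27.335,-21.335) -> (-13.899,-7.899) [heading=225, draw]
BK 12: (-13.899,-7.899) -> (-5.414,0.586) [heading=225, draw]
PD: pen down
RT 135: heading 225 -> 90
RT 135: heading 90 -> 315
PU: pen up
Final: pos=(-5.414,0.586), heading=315, 5 segment(s) drawn

Segment lengths:
  seg 1: (-4,2) -> (-10.364,-4.364), length = 9
  seg 2: (-10.364,-4.364) -> (-17.435,-11.435), length = 10
  seg 3: (-17.435,-11.435) -> (-27.335,-21.335), length = 14
  seg 4: (-27.335,-21.335) -> (-13.899,-7.899), length = 19
  seg 5: (-13.899,-7.899) -> (-5.414,0.586), length = 12
Total = 64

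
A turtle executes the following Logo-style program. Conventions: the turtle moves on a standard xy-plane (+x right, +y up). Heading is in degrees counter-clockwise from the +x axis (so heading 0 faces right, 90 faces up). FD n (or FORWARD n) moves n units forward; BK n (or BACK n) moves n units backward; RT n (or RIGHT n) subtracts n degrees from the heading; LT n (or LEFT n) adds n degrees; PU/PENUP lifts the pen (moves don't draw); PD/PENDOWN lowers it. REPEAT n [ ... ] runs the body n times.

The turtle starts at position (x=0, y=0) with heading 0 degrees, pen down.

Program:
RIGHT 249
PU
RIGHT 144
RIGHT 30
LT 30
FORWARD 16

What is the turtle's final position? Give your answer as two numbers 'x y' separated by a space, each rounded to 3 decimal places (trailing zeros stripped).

Answer: 13.419 -8.714

Derivation:
Executing turtle program step by step:
Start: pos=(0,0), heading=0, pen down
RT 249: heading 0 -> 111
PU: pen up
RT 144: heading 111 -> 327
RT 30: heading 327 -> 297
LT 30: heading 297 -> 327
FD 16: (0,0) -> (13.419,-8.714) [heading=327, move]
Final: pos=(13.419,-8.714), heading=327, 0 segment(s) drawn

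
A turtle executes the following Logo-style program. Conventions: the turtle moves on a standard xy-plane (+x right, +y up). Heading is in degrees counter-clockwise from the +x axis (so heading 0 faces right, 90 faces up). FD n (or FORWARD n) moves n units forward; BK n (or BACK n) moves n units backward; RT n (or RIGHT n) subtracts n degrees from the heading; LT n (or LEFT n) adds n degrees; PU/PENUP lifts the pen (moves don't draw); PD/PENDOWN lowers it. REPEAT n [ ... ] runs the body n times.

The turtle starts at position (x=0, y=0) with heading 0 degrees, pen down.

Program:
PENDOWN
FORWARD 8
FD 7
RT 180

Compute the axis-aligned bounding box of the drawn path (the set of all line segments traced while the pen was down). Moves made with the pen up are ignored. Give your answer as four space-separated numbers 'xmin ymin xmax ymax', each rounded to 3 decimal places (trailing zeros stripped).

Answer: 0 0 15 0

Derivation:
Executing turtle program step by step:
Start: pos=(0,0), heading=0, pen down
PD: pen down
FD 8: (0,0) -> (8,0) [heading=0, draw]
FD 7: (8,0) -> (15,0) [heading=0, draw]
RT 180: heading 0 -> 180
Final: pos=(15,0), heading=180, 2 segment(s) drawn

Segment endpoints: x in {0, 8, 15}, y in {0}
xmin=0, ymin=0, xmax=15, ymax=0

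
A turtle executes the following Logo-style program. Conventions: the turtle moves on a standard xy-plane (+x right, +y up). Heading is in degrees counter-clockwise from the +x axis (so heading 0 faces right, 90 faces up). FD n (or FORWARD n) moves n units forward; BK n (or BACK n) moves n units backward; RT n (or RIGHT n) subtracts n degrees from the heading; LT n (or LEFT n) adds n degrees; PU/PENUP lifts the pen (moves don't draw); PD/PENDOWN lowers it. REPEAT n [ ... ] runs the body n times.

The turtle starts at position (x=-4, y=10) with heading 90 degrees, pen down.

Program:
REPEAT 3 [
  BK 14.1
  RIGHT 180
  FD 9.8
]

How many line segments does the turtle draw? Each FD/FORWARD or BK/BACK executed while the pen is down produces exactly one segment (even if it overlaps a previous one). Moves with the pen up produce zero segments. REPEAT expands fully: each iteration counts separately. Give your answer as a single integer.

Executing turtle program step by step:
Start: pos=(-4,10), heading=90, pen down
REPEAT 3 [
  -- iteration 1/3 --
  BK 14.1: (-4,10) -> (-4,-4.1) [heading=90, draw]
  RT 180: heading 90 -> 270
  FD 9.8: (-4,-4.1) -> (-4,-13.9) [heading=270, draw]
  -- iteration 2/3 --
  BK 14.1: (-4,-13.9) -> (-4,0.2) [heading=270, draw]
  RT 180: heading 270 -> 90
  FD 9.8: (-4,0.2) -> (-4,10) [heading=90, draw]
  -- iteration 3/3 --
  BK 14.1: (-4,10) -> (-4,-4.1) [heading=90, draw]
  RT 180: heading 90 -> 270
  FD 9.8: (-4,-4.1) -> (-4,-13.9) [heading=270, draw]
]
Final: pos=(-4,-13.9), heading=270, 6 segment(s) drawn
Segments drawn: 6

Answer: 6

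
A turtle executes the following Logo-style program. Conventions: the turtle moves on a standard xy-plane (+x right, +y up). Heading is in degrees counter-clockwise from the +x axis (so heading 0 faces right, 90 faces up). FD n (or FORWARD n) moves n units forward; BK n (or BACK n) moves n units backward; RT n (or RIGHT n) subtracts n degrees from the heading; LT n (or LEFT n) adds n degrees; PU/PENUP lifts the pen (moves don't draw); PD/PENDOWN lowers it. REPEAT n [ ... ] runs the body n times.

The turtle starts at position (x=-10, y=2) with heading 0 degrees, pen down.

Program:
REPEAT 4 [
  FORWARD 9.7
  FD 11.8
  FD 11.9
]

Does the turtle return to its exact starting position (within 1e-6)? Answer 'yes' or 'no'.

Answer: no

Derivation:
Executing turtle program step by step:
Start: pos=(-10,2), heading=0, pen down
REPEAT 4 [
  -- iteration 1/4 --
  FD 9.7: (-10,2) -> (-0.3,2) [heading=0, draw]
  FD 11.8: (-0.3,2) -> (11.5,2) [heading=0, draw]
  FD 11.9: (11.5,2) -> (23.4,2) [heading=0, draw]
  -- iteration 2/4 --
  FD 9.7: (23.4,2) -> (33.1,2) [heading=0, draw]
  FD 11.8: (33.1,2) -> (44.9,2) [heading=0, draw]
  FD 11.9: (44.9,2) -> (56.8,2) [heading=0, draw]
  -- iteration 3/4 --
  FD 9.7: (56.8,2) -> (66.5,2) [heading=0, draw]
  FD 11.8: (66.5,2) -> (78.3,2) [heading=0, draw]
  FD 11.9: (78.3,2) -> (90.2,2) [heading=0, draw]
  -- iteration 4/4 --
  FD 9.7: (90.2,2) -> (99.9,2) [heading=0, draw]
  FD 11.8: (99.9,2) -> (111.7,2) [heading=0, draw]
  FD 11.9: (111.7,2) -> (123.6,2) [heading=0, draw]
]
Final: pos=(123.6,2), heading=0, 12 segment(s) drawn

Start position: (-10, 2)
Final position: (123.6, 2)
Distance = 133.6; >= 1e-6 -> NOT closed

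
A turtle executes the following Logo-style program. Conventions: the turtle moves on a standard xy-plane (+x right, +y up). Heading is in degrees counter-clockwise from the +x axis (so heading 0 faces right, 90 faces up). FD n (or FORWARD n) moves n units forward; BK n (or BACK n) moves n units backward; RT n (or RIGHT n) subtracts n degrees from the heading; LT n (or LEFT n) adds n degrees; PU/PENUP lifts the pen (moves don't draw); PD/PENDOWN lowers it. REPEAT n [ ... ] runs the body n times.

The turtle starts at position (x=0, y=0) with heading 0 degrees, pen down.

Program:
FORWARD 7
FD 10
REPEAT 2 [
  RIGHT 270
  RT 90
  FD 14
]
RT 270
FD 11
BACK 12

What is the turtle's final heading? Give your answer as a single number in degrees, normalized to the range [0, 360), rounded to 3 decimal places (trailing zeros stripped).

Answer: 90

Derivation:
Executing turtle program step by step:
Start: pos=(0,0), heading=0, pen down
FD 7: (0,0) -> (7,0) [heading=0, draw]
FD 10: (7,0) -> (17,0) [heading=0, draw]
REPEAT 2 [
  -- iteration 1/2 --
  RT 270: heading 0 -> 90
  RT 90: heading 90 -> 0
  FD 14: (17,0) -> (31,0) [heading=0, draw]
  -- iteration 2/2 --
  RT 270: heading 0 -> 90
  RT 90: heading 90 -> 0
  FD 14: (31,0) -> (45,0) [heading=0, draw]
]
RT 270: heading 0 -> 90
FD 11: (45,0) -> (45,11) [heading=90, draw]
BK 12: (45,11) -> (45,-1) [heading=90, draw]
Final: pos=(45,-1), heading=90, 6 segment(s) drawn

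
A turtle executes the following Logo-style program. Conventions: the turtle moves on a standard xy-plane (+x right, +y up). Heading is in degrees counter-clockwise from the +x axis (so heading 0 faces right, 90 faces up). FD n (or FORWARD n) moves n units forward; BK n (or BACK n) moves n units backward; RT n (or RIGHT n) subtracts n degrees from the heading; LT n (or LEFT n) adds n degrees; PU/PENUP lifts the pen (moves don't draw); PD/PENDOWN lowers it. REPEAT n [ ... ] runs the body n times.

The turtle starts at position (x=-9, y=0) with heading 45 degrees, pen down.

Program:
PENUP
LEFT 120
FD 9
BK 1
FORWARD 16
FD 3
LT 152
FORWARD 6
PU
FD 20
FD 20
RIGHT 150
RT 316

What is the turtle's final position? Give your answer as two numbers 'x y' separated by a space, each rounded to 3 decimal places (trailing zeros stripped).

Answer: -1.438 -24.384

Derivation:
Executing turtle program step by step:
Start: pos=(-9,0), heading=45, pen down
PU: pen up
LT 120: heading 45 -> 165
FD 9: (-9,0) -> (-17.693,2.329) [heading=165, move]
BK 1: (-17.693,2.329) -> (-16.727,2.071) [heading=165, move]
FD 16: (-16.727,2.071) -> (-32.182,6.212) [heading=165, move]
FD 3: (-32.182,6.212) -> (-35.08,6.988) [heading=165, move]
LT 152: heading 165 -> 317
FD 6: (-35.08,6.988) -> (-30.692,2.896) [heading=317, move]
PU: pen up
FD 20: (-30.692,2.896) -> (-16.065,-10.744) [heading=317, move]
FD 20: (-16.065,-10.744) -> (-1.438,-24.384) [heading=317, move]
RT 150: heading 317 -> 167
RT 316: heading 167 -> 211
Final: pos=(-1.438,-24.384), heading=211, 0 segment(s) drawn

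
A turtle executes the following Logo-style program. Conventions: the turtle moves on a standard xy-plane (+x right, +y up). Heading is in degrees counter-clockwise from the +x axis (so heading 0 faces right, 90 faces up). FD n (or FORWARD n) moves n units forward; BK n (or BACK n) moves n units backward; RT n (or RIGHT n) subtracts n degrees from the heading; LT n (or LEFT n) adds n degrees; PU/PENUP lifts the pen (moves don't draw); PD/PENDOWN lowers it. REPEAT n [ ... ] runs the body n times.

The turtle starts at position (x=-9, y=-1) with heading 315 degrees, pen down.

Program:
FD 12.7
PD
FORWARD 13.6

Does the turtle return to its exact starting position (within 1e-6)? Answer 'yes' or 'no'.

Answer: no

Derivation:
Executing turtle program step by step:
Start: pos=(-9,-1), heading=315, pen down
FD 12.7: (-9,-1) -> (-0.02,-9.98) [heading=315, draw]
PD: pen down
FD 13.6: (-0.02,-9.98) -> (9.597,-19.597) [heading=315, draw]
Final: pos=(9.597,-19.597), heading=315, 2 segment(s) drawn

Start position: (-9, -1)
Final position: (9.597, -19.597)
Distance = 26.3; >= 1e-6 -> NOT closed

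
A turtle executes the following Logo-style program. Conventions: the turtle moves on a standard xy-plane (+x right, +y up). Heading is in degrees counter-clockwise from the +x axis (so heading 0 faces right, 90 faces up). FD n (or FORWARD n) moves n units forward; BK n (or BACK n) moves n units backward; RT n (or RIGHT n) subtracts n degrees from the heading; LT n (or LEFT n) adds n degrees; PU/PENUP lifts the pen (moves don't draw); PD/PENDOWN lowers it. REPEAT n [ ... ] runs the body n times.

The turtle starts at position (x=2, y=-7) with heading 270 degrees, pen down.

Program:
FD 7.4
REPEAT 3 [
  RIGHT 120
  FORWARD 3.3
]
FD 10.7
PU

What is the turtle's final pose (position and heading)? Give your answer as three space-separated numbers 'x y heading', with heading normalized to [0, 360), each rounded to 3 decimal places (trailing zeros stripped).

Executing turtle program step by step:
Start: pos=(2,-7), heading=270, pen down
FD 7.4: (2,-7) -> (2,-14.4) [heading=270, draw]
REPEAT 3 [
  -- iteration 1/3 --
  RT 120: heading 270 -> 150
  FD 3.3: (2,-14.4) -> (-0.858,-12.75) [heading=150, draw]
  -- iteration 2/3 --
  RT 120: heading 150 -> 30
  FD 3.3: (-0.858,-12.75) -> (2,-11.1) [heading=30, draw]
  -- iteration 3/3 --
  RT 120: heading 30 -> 270
  FD 3.3: (2,-11.1) -> (2,-14.4) [heading=270, draw]
]
FD 10.7: (2,-14.4) -> (2,-25.1) [heading=270, draw]
PU: pen up
Final: pos=(2,-25.1), heading=270, 5 segment(s) drawn

Answer: 2 -25.1 270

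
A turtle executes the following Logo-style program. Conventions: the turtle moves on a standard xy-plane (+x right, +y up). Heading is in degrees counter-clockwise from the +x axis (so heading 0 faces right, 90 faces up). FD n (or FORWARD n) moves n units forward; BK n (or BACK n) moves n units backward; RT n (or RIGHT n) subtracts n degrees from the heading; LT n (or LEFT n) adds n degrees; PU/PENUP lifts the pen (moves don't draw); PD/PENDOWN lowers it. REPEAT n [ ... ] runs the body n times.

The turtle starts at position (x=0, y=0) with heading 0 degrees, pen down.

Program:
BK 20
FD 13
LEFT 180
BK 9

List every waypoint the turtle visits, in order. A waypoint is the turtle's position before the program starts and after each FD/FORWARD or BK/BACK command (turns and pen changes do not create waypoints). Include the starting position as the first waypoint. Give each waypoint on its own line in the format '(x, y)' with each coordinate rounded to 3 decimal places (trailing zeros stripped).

Executing turtle program step by step:
Start: pos=(0,0), heading=0, pen down
BK 20: (0,0) -> (-20,0) [heading=0, draw]
FD 13: (-20,0) -> (-7,0) [heading=0, draw]
LT 180: heading 0 -> 180
BK 9: (-7,0) -> (2,0) [heading=180, draw]
Final: pos=(2,0), heading=180, 3 segment(s) drawn
Waypoints (4 total):
(0, 0)
(-20, 0)
(-7, 0)
(2, 0)

Answer: (0, 0)
(-20, 0)
(-7, 0)
(2, 0)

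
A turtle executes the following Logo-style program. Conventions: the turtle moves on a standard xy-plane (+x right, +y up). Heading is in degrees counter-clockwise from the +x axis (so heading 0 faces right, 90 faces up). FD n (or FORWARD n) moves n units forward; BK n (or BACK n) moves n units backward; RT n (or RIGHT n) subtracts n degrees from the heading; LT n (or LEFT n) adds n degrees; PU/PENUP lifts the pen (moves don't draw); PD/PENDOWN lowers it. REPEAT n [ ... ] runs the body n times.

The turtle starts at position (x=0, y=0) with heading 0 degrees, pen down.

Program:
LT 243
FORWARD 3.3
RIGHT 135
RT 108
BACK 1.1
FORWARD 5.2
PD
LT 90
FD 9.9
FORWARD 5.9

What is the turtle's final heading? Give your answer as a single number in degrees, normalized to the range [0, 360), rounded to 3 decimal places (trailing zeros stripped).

Answer: 90

Derivation:
Executing turtle program step by step:
Start: pos=(0,0), heading=0, pen down
LT 243: heading 0 -> 243
FD 3.3: (0,0) -> (-1.498,-2.94) [heading=243, draw]
RT 135: heading 243 -> 108
RT 108: heading 108 -> 0
BK 1.1: (-1.498,-2.94) -> (-2.598,-2.94) [heading=0, draw]
FD 5.2: (-2.598,-2.94) -> (2.602,-2.94) [heading=0, draw]
PD: pen down
LT 90: heading 0 -> 90
FD 9.9: (2.602,-2.94) -> (2.602,6.96) [heading=90, draw]
FD 5.9: (2.602,6.96) -> (2.602,12.86) [heading=90, draw]
Final: pos=(2.602,12.86), heading=90, 5 segment(s) drawn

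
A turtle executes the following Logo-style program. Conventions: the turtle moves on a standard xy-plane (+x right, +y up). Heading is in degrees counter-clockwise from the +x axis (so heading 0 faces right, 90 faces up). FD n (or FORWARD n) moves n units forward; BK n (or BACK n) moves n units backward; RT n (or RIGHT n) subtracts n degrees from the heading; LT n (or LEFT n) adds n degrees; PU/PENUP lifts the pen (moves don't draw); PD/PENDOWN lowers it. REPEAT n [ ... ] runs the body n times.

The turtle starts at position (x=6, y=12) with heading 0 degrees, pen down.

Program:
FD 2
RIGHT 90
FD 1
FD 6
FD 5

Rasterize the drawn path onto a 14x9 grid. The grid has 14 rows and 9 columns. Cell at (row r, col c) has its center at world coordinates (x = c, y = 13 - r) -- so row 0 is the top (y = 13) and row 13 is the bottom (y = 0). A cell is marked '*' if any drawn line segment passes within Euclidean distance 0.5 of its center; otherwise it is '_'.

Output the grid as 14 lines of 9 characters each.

Segment 0: (6,12) -> (8,12)
Segment 1: (8,12) -> (8,11)
Segment 2: (8,11) -> (8,5)
Segment 3: (8,5) -> (8,0)

Answer: _________
______***
________*
________*
________*
________*
________*
________*
________*
________*
________*
________*
________*
________*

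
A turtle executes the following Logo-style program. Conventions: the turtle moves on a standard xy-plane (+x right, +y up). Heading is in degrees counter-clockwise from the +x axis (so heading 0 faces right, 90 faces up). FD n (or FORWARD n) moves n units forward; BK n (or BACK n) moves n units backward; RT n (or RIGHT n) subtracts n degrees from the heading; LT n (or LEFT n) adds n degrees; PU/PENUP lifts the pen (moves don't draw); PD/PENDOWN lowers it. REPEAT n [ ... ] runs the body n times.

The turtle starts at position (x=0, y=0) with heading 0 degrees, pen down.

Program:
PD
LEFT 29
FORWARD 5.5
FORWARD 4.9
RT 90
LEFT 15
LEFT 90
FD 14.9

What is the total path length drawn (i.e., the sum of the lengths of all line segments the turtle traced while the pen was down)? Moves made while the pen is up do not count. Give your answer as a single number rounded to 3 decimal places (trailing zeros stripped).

Answer: 25.3

Derivation:
Executing turtle program step by step:
Start: pos=(0,0), heading=0, pen down
PD: pen down
LT 29: heading 0 -> 29
FD 5.5: (0,0) -> (4.81,2.666) [heading=29, draw]
FD 4.9: (4.81,2.666) -> (9.096,5.042) [heading=29, draw]
RT 90: heading 29 -> 299
LT 15: heading 299 -> 314
LT 90: heading 314 -> 44
FD 14.9: (9.096,5.042) -> (19.814,15.392) [heading=44, draw]
Final: pos=(19.814,15.392), heading=44, 3 segment(s) drawn

Segment lengths:
  seg 1: (0,0) -> (4.81,2.666), length = 5.5
  seg 2: (4.81,2.666) -> (9.096,5.042), length = 4.9
  seg 3: (9.096,5.042) -> (19.814,15.392), length = 14.9
Total = 25.3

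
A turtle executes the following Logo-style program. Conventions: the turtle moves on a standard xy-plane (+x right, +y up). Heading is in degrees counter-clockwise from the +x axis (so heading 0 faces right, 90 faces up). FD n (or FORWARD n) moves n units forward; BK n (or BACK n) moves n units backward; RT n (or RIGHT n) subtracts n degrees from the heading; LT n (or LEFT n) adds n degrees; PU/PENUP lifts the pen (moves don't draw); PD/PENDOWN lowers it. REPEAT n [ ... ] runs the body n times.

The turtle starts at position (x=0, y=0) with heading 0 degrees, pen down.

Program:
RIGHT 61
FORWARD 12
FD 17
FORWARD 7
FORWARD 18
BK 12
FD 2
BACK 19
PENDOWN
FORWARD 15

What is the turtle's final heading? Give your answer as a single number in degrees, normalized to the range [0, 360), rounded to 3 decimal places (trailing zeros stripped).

Answer: 299

Derivation:
Executing turtle program step by step:
Start: pos=(0,0), heading=0, pen down
RT 61: heading 0 -> 299
FD 12: (0,0) -> (5.818,-10.495) [heading=299, draw]
FD 17: (5.818,-10.495) -> (14.059,-25.364) [heading=299, draw]
FD 7: (14.059,-25.364) -> (17.453,-31.486) [heading=299, draw]
FD 18: (17.453,-31.486) -> (26.18,-47.229) [heading=299, draw]
BK 12: (26.18,-47.229) -> (20.362,-36.734) [heading=299, draw]
FD 2: (20.362,-36.734) -> (21.332,-38.483) [heading=299, draw]
BK 19: (21.332,-38.483) -> (12.12,-21.865) [heading=299, draw]
PD: pen down
FD 15: (12.12,-21.865) -> (19.392,-34.985) [heading=299, draw]
Final: pos=(19.392,-34.985), heading=299, 8 segment(s) drawn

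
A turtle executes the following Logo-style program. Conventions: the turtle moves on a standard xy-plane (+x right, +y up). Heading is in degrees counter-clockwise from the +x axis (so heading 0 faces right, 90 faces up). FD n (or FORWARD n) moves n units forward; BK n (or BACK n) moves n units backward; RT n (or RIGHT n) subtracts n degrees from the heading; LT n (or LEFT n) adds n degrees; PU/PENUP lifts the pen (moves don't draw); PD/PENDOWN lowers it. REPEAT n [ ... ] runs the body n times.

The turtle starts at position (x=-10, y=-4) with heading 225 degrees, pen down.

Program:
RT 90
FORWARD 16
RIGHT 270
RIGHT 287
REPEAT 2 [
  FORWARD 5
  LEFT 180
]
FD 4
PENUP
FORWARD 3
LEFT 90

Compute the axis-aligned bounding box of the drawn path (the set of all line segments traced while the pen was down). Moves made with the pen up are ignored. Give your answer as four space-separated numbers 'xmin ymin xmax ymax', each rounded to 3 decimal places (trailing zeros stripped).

Answer: -21.314 -4 -10 7.314

Derivation:
Executing turtle program step by step:
Start: pos=(-10,-4), heading=225, pen down
RT 90: heading 225 -> 135
FD 16: (-10,-4) -> (-21.314,7.314) [heading=135, draw]
RT 270: heading 135 -> 225
RT 287: heading 225 -> 298
REPEAT 2 [
  -- iteration 1/2 --
  FD 5: (-21.314,7.314) -> (-18.966,2.899) [heading=298, draw]
  LT 180: heading 298 -> 118
  -- iteration 2/2 --
  FD 5: (-18.966,2.899) -> (-21.314,7.314) [heading=118, draw]
  LT 180: heading 118 -> 298
]
FD 4: (-21.314,7.314) -> (-19.436,3.782) [heading=298, draw]
PU: pen up
FD 3: (-19.436,3.782) -> (-18.027,1.133) [heading=298, move]
LT 90: heading 298 -> 28
Final: pos=(-18.027,1.133), heading=28, 4 segment(s) drawn

Segment endpoints: x in {-21.314, -21.314, -19.436, -18.966, -10}, y in {-4, 2.899, 3.782, 7.314, 7.314}
xmin=-21.314, ymin=-4, xmax=-10, ymax=7.314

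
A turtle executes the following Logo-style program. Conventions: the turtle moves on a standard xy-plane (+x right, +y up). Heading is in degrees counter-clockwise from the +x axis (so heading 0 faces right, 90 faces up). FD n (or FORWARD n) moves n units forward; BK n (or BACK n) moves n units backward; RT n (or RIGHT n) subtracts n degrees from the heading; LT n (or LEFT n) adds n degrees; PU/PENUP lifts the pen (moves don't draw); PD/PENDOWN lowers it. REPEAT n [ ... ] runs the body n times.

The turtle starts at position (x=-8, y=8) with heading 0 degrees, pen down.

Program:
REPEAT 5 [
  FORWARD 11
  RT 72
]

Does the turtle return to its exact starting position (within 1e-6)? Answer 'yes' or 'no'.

Executing turtle program step by step:
Start: pos=(-8,8), heading=0, pen down
REPEAT 5 [
  -- iteration 1/5 --
  FD 11: (-8,8) -> (3,8) [heading=0, draw]
  RT 72: heading 0 -> 288
  -- iteration 2/5 --
  FD 11: (3,8) -> (6.399,-2.462) [heading=288, draw]
  RT 72: heading 288 -> 216
  -- iteration 3/5 --
  FD 11: (6.399,-2.462) -> (-2.5,-8.927) [heading=216, draw]
  RT 72: heading 216 -> 144
  -- iteration 4/5 --
  FD 11: (-2.5,-8.927) -> (-11.399,-2.462) [heading=144, draw]
  RT 72: heading 144 -> 72
  -- iteration 5/5 --
  FD 11: (-11.399,-2.462) -> (-8,8) [heading=72, draw]
  RT 72: heading 72 -> 0
]
Final: pos=(-8,8), heading=0, 5 segment(s) drawn

Start position: (-8, 8)
Final position: (-8, 8)
Distance = 0; < 1e-6 -> CLOSED

Answer: yes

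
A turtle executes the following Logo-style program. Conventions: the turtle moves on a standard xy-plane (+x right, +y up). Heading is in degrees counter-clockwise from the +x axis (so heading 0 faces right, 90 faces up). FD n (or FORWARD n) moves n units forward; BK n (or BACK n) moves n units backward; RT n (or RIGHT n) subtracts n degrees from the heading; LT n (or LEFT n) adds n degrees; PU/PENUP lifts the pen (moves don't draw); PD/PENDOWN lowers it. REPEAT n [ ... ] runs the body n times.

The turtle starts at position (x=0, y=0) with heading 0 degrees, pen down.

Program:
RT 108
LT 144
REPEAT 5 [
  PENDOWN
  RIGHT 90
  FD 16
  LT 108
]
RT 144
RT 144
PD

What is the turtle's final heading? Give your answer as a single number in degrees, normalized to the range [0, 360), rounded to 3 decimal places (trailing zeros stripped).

Answer: 198

Derivation:
Executing turtle program step by step:
Start: pos=(0,0), heading=0, pen down
RT 108: heading 0 -> 252
LT 144: heading 252 -> 36
REPEAT 5 [
  -- iteration 1/5 --
  PD: pen down
  RT 90: heading 36 -> 306
  FD 16: (0,0) -> (9.405,-12.944) [heading=306, draw]
  LT 108: heading 306 -> 54
  -- iteration 2/5 --
  PD: pen down
  RT 90: heading 54 -> 324
  FD 16: (9.405,-12.944) -> (22.349,-22.349) [heading=324, draw]
  LT 108: heading 324 -> 72
  -- iteration 3/5 --
  PD: pen down
  RT 90: heading 72 -> 342
  FD 16: (22.349,-22.349) -> (37.566,-27.293) [heading=342, draw]
  LT 108: heading 342 -> 90
  -- iteration 4/5 --
  PD: pen down
  RT 90: heading 90 -> 0
  FD 16: (37.566,-27.293) -> (53.566,-27.293) [heading=0, draw]
  LT 108: heading 0 -> 108
  -- iteration 5/5 --
  PD: pen down
  RT 90: heading 108 -> 18
  FD 16: (53.566,-27.293) -> (68.783,-22.349) [heading=18, draw]
  LT 108: heading 18 -> 126
]
RT 144: heading 126 -> 342
RT 144: heading 342 -> 198
PD: pen down
Final: pos=(68.783,-22.349), heading=198, 5 segment(s) drawn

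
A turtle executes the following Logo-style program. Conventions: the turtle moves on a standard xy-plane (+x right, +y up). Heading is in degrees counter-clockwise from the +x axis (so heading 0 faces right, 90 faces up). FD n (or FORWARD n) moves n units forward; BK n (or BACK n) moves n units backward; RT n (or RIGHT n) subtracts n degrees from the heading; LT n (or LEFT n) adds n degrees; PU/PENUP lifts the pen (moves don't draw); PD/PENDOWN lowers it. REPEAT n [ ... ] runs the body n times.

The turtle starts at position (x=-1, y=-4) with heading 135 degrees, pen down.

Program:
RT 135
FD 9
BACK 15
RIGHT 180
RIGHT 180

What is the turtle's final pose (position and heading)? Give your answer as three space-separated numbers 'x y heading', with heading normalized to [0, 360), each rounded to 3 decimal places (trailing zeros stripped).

Answer: -7 -4 0

Derivation:
Executing turtle program step by step:
Start: pos=(-1,-4), heading=135, pen down
RT 135: heading 135 -> 0
FD 9: (-1,-4) -> (8,-4) [heading=0, draw]
BK 15: (8,-4) -> (-7,-4) [heading=0, draw]
RT 180: heading 0 -> 180
RT 180: heading 180 -> 0
Final: pos=(-7,-4), heading=0, 2 segment(s) drawn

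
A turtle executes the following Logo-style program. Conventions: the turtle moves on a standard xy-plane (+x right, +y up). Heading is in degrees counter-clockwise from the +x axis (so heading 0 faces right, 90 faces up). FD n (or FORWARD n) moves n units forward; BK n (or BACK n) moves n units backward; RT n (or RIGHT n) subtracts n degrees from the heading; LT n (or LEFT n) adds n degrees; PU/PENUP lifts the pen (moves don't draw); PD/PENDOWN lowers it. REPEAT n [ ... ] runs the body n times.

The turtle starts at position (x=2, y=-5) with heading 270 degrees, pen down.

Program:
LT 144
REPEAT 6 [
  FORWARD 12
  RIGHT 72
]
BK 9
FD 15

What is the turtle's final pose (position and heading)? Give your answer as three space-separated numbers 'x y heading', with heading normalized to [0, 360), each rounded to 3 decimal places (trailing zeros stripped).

Executing turtle program step by step:
Start: pos=(2,-5), heading=270, pen down
LT 144: heading 270 -> 54
REPEAT 6 [
  -- iteration 1/6 --
  FD 12: (2,-5) -> (9.053,4.708) [heading=54, draw]
  RT 72: heading 54 -> 342
  -- iteration 2/6 --
  FD 12: (9.053,4.708) -> (20.466,1) [heading=342, draw]
  RT 72: heading 342 -> 270
  -- iteration 3/6 --
  FD 12: (20.466,1) -> (20.466,-11) [heading=270, draw]
  RT 72: heading 270 -> 198
  -- iteration 4/6 --
  FD 12: (20.466,-11) -> (9.053,-14.708) [heading=198, draw]
  RT 72: heading 198 -> 126
  -- iteration 5/6 --
  FD 12: (9.053,-14.708) -> (2,-5) [heading=126, draw]
  RT 72: heading 126 -> 54
  -- iteration 6/6 --
  FD 12: (2,-5) -> (9.053,4.708) [heading=54, draw]
  RT 72: heading 54 -> 342
]
BK 9: (9.053,4.708) -> (0.494,7.489) [heading=342, draw]
FD 15: (0.494,7.489) -> (14.76,2.854) [heading=342, draw]
Final: pos=(14.76,2.854), heading=342, 8 segment(s) drawn

Answer: 14.76 2.854 342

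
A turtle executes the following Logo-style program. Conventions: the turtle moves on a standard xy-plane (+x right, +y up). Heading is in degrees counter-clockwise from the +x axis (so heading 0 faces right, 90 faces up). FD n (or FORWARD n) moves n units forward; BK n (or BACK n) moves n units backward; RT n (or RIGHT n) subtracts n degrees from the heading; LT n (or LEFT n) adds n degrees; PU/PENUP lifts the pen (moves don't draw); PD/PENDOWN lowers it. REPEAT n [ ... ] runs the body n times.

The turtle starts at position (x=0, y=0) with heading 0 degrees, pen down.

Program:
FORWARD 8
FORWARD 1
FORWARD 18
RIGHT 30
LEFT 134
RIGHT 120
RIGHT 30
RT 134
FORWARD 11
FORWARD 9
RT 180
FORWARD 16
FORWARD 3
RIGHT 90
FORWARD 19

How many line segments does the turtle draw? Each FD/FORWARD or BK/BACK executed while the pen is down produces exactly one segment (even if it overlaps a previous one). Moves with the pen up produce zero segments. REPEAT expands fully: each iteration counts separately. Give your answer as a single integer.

Executing turtle program step by step:
Start: pos=(0,0), heading=0, pen down
FD 8: (0,0) -> (8,0) [heading=0, draw]
FD 1: (8,0) -> (9,0) [heading=0, draw]
FD 18: (9,0) -> (27,0) [heading=0, draw]
RT 30: heading 0 -> 330
LT 134: heading 330 -> 104
RT 120: heading 104 -> 344
RT 30: heading 344 -> 314
RT 134: heading 314 -> 180
FD 11: (27,0) -> (16,0) [heading=180, draw]
FD 9: (16,0) -> (7,0) [heading=180, draw]
RT 180: heading 180 -> 0
FD 16: (7,0) -> (23,0) [heading=0, draw]
FD 3: (23,0) -> (26,0) [heading=0, draw]
RT 90: heading 0 -> 270
FD 19: (26,0) -> (26,-19) [heading=270, draw]
Final: pos=(26,-19), heading=270, 8 segment(s) drawn
Segments drawn: 8

Answer: 8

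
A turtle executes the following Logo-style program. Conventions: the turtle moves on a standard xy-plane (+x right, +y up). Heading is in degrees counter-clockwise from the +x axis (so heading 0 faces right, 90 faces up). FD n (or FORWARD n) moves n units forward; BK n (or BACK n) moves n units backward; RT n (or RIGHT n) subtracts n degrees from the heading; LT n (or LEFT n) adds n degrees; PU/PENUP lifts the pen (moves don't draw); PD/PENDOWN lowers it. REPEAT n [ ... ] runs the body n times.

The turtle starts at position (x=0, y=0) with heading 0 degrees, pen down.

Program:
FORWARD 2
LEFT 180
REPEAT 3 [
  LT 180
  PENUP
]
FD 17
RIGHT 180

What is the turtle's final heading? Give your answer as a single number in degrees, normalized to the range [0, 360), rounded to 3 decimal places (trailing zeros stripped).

Executing turtle program step by step:
Start: pos=(0,0), heading=0, pen down
FD 2: (0,0) -> (2,0) [heading=0, draw]
LT 180: heading 0 -> 180
REPEAT 3 [
  -- iteration 1/3 --
  LT 180: heading 180 -> 0
  PU: pen up
  -- iteration 2/3 --
  LT 180: heading 0 -> 180
  PU: pen up
  -- iteration 3/3 --
  LT 180: heading 180 -> 0
  PU: pen up
]
FD 17: (2,0) -> (19,0) [heading=0, move]
RT 180: heading 0 -> 180
Final: pos=(19,0), heading=180, 1 segment(s) drawn

Answer: 180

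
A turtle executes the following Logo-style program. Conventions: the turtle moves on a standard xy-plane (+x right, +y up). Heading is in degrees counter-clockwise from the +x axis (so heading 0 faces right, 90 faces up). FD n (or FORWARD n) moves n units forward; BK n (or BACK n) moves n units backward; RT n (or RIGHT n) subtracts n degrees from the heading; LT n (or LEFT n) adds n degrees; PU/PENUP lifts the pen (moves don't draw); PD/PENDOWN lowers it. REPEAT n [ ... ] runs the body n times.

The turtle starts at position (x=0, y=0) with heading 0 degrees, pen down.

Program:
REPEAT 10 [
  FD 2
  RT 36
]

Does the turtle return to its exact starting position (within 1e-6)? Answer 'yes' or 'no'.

Answer: yes

Derivation:
Executing turtle program step by step:
Start: pos=(0,0), heading=0, pen down
REPEAT 10 [
  -- iteration 1/10 --
  FD 2: (0,0) -> (2,0) [heading=0, draw]
  RT 36: heading 0 -> 324
  -- iteration 2/10 --
  FD 2: (2,0) -> (3.618,-1.176) [heading=324, draw]
  RT 36: heading 324 -> 288
  -- iteration 3/10 --
  FD 2: (3.618,-1.176) -> (4.236,-3.078) [heading=288, draw]
  RT 36: heading 288 -> 252
  -- iteration 4/10 --
  FD 2: (4.236,-3.078) -> (3.618,-4.98) [heading=252, draw]
  RT 36: heading 252 -> 216
  -- iteration 5/10 --
  FD 2: (3.618,-4.98) -> (2,-6.155) [heading=216, draw]
  RT 36: heading 216 -> 180
  -- iteration 6/10 --
  FD 2: (2,-6.155) -> (0,-6.155) [heading=180, draw]
  RT 36: heading 180 -> 144
  -- iteration 7/10 --
  FD 2: (0,-6.155) -> (-1.618,-4.98) [heading=144, draw]
  RT 36: heading 144 -> 108
  -- iteration 8/10 --
  FD 2: (-1.618,-4.98) -> (-2.236,-3.078) [heading=108, draw]
  RT 36: heading 108 -> 72
  -- iteration 9/10 --
  FD 2: (-2.236,-3.078) -> (-1.618,-1.176) [heading=72, draw]
  RT 36: heading 72 -> 36
  -- iteration 10/10 --
  FD 2: (-1.618,-1.176) -> (0,0) [heading=36, draw]
  RT 36: heading 36 -> 0
]
Final: pos=(0,0), heading=0, 10 segment(s) drawn

Start position: (0, 0)
Final position: (0, 0)
Distance = 0; < 1e-6 -> CLOSED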